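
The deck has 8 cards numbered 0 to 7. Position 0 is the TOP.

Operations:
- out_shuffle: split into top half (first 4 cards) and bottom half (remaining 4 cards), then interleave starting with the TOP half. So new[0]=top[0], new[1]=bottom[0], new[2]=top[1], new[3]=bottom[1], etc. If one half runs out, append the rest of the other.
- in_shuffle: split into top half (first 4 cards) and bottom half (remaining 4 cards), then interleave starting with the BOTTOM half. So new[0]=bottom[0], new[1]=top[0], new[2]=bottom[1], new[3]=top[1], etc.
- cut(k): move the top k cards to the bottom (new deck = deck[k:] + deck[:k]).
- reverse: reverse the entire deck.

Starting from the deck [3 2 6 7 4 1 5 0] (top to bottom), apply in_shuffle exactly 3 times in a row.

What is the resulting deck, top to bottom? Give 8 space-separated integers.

Answer: 0 5 1 4 7 6 2 3

Derivation:
After op 1 (in_shuffle): [4 3 1 2 5 6 0 7]
After op 2 (in_shuffle): [5 4 6 3 0 1 7 2]
After op 3 (in_shuffle): [0 5 1 4 7 6 2 3]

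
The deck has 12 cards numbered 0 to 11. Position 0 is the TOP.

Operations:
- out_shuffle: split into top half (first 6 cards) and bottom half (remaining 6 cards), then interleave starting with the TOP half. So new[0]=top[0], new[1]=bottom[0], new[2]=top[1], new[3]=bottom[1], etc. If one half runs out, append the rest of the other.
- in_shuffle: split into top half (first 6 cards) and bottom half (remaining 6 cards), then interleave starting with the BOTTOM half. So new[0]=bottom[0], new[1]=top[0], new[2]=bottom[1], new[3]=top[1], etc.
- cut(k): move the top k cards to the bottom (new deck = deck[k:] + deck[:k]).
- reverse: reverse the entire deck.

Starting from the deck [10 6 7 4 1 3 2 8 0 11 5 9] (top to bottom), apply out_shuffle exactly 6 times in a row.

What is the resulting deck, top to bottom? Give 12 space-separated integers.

After op 1 (out_shuffle): [10 2 6 8 7 0 4 11 1 5 3 9]
After op 2 (out_shuffle): [10 4 2 11 6 1 8 5 7 3 0 9]
After op 3 (out_shuffle): [10 8 4 5 2 7 11 3 6 0 1 9]
After op 4 (out_shuffle): [10 11 8 3 4 6 5 0 2 1 7 9]
After op 5 (out_shuffle): [10 5 11 0 8 2 3 1 4 7 6 9]
After op 6 (out_shuffle): [10 3 5 1 11 4 0 7 8 6 2 9]

Answer: 10 3 5 1 11 4 0 7 8 6 2 9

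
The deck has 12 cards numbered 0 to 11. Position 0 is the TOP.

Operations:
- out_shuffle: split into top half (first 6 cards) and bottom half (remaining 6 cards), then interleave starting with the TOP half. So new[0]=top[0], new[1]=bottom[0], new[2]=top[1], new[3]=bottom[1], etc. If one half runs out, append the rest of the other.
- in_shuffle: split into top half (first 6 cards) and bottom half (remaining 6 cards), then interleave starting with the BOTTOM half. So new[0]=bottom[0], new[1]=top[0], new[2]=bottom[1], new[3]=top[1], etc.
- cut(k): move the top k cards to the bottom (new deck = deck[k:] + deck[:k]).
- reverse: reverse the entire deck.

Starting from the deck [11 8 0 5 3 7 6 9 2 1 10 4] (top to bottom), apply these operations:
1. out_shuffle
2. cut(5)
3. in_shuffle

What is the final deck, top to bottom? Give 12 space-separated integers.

Answer: 4 2 11 5 6 1 8 3 9 10 0 7

Derivation:
After op 1 (out_shuffle): [11 6 8 9 0 2 5 1 3 10 7 4]
After op 2 (cut(5)): [2 5 1 3 10 7 4 11 6 8 9 0]
After op 3 (in_shuffle): [4 2 11 5 6 1 8 3 9 10 0 7]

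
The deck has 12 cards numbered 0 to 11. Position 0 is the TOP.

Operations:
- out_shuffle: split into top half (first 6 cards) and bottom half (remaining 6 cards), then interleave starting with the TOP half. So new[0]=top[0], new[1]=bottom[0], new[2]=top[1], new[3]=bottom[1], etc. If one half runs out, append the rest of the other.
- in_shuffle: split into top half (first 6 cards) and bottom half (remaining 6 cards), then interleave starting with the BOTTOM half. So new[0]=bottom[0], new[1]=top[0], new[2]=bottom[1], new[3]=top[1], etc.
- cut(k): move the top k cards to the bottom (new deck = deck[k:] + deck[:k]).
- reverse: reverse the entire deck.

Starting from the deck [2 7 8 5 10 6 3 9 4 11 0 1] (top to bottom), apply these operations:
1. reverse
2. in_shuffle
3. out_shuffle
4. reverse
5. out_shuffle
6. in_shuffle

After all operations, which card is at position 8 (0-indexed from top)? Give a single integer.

After op 1 (reverse): [1 0 11 4 9 3 6 10 5 8 7 2]
After op 2 (in_shuffle): [6 1 10 0 5 11 8 4 7 9 2 3]
After op 3 (out_shuffle): [6 8 1 4 10 7 0 9 5 2 11 3]
After op 4 (reverse): [3 11 2 5 9 0 7 10 4 1 8 6]
After op 5 (out_shuffle): [3 7 11 10 2 4 5 1 9 8 0 6]
After op 6 (in_shuffle): [5 3 1 7 9 11 8 10 0 2 6 4]
Position 8: card 0.

Answer: 0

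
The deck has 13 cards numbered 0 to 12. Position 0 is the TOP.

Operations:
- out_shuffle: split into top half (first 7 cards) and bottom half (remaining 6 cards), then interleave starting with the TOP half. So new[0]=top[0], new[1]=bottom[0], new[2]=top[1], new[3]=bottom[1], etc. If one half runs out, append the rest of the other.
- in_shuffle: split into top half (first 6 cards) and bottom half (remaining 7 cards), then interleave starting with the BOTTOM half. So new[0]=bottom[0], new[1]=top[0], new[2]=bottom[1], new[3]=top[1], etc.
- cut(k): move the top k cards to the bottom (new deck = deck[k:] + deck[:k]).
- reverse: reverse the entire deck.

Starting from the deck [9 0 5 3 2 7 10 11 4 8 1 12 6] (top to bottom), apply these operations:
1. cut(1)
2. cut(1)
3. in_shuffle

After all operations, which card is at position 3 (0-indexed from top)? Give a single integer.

After op 1 (cut(1)): [0 5 3 2 7 10 11 4 8 1 12 6 9]
After op 2 (cut(1)): [5 3 2 7 10 11 4 8 1 12 6 9 0]
After op 3 (in_shuffle): [4 5 8 3 1 2 12 7 6 10 9 11 0]
Position 3: card 3.

Answer: 3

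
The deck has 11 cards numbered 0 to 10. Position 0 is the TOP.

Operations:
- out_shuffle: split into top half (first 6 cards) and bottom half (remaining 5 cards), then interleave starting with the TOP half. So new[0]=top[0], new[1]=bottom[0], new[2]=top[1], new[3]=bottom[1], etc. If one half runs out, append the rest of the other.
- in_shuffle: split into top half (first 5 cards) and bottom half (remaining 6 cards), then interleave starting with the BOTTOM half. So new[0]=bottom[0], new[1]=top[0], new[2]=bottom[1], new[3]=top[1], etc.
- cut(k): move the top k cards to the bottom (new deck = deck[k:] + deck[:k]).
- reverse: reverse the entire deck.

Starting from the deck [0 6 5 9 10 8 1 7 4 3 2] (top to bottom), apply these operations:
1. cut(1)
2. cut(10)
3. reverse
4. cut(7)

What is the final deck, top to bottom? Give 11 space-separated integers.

After op 1 (cut(1)): [6 5 9 10 8 1 7 4 3 2 0]
After op 2 (cut(10)): [0 6 5 9 10 8 1 7 4 3 2]
After op 3 (reverse): [2 3 4 7 1 8 10 9 5 6 0]
After op 4 (cut(7)): [9 5 6 0 2 3 4 7 1 8 10]

Answer: 9 5 6 0 2 3 4 7 1 8 10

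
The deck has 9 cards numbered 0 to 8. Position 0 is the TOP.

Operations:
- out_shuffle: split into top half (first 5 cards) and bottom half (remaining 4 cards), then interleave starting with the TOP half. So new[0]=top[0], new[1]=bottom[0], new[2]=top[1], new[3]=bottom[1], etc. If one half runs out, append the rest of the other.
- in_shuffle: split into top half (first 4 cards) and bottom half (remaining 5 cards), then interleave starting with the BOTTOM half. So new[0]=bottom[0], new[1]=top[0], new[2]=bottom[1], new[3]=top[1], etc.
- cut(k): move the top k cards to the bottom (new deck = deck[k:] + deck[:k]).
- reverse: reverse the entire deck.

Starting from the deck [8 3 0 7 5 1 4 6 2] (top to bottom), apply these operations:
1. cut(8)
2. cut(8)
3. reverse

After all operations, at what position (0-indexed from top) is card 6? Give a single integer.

After op 1 (cut(8)): [2 8 3 0 7 5 1 4 6]
After op 2 (cut(8)): [6 2 8 3 0 7 5 1 4]
After op 3 (reverse): [4 1 5 7 0 3 8 2 6]
Card 6 is at position 8.

Answer: 8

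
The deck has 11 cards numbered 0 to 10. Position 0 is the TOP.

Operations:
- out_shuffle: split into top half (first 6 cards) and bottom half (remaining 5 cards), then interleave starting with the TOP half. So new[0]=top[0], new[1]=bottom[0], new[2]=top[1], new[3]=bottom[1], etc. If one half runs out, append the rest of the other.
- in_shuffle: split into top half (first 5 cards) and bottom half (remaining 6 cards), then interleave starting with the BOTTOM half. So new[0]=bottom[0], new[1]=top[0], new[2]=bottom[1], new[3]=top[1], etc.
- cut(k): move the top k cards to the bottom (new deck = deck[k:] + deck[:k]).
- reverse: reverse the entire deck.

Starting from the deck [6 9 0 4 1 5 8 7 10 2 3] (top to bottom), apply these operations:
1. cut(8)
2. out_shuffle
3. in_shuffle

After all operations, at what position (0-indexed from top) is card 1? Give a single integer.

Answer: 7

Derivation:
After op 1 (cut(8)): [10 2 3 6 9 0 4 1 5 8 7]
After op 2 (out_shuffle): [10 4 2 1 3 5 6 8 9 7 0]
After op 3 (in_shuffle): [5 10 6 4 8 2 9 1 7 3 0]
Card 1 is at position 7.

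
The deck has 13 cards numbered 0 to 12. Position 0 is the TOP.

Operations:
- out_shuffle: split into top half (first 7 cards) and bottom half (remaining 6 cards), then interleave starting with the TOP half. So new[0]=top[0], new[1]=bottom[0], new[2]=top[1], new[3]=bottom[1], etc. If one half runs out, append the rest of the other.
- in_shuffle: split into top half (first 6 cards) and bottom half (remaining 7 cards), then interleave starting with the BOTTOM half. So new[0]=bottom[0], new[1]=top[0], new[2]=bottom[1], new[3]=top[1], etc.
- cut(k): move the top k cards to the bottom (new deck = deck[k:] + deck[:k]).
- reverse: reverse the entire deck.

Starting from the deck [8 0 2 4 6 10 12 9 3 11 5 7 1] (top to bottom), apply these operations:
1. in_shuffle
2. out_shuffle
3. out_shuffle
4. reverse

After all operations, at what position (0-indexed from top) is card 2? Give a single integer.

Answer: 5

Derivation:
After op 1 (in_shuffle): [12 8 9 0 3 2 11 4 5 6 7 10 1]
After op 2 (out_shuffle): [12 4 8 5 9 6 0 7 3 10 2 1 11]
After op 3 (out_shuffle): [12 7 4 3 8 10 5 2 9 1 6 11 0]
After op 4 (reverse): [0 11 6 1 9 2 5 10 8 3 4 7 12]
Card 2 is at position 5.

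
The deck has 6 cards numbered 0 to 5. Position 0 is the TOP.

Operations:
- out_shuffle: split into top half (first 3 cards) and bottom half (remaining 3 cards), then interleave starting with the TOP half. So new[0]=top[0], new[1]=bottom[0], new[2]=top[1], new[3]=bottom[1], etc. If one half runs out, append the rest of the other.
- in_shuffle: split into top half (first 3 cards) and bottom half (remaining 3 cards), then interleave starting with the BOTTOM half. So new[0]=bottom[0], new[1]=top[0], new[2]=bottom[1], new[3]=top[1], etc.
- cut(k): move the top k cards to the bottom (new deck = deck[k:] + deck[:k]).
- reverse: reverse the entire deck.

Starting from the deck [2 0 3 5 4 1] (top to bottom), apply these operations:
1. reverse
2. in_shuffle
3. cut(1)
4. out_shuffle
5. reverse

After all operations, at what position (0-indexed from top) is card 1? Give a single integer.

Answer: 5

Derivation:
After op 1 (reverse): [1 4 5 3 0 2]
After op 2 (in_shuffle): [3 1 0 4 2 5]
After op 3 (cut(1)): [1 0 4 2 5 3]
After op 4 (out_shuffle): [1 2 0 5 4 3]
After op 5 (reverse): [3 4 5 0 2 1]
Card 1 is at position 5.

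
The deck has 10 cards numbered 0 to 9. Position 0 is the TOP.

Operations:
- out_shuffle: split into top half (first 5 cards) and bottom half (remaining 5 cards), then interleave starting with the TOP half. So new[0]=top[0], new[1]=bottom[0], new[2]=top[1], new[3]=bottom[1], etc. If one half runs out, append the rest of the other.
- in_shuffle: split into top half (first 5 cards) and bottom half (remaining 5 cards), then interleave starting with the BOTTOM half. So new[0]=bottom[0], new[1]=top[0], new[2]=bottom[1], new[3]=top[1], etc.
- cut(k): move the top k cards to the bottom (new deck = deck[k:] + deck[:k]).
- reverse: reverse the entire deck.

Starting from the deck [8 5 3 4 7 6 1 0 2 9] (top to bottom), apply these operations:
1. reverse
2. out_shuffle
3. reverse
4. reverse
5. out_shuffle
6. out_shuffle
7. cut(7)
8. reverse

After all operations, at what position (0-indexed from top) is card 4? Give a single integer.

Answer: 3

Derivation:
After op 1 (reverse): [9 2 0 1 6 7 4 3 5 8]
After op 2 (out_shuffle): [9 7 2 4 0 3 1 5 6 8]
After op 3 (reverse): [8 6 5 1 3 0 4 2 7 9]
After op 4 (reverse): [9 7 2 4 0 3 1 5 6 8]
After op 5 (out_shuffle): [9 3 7 1 2 5 4 6 0 8]
After op 6 (out_shuffle): [9 5 3 4 7 6 1 0 2 8]
After op 7 (cut(7)): [0 2 8 9 5 3 4 7 6 1]
After op 8 (reverse): [1 6 7 4 3 5 9 8 2 0]
Card 4 is at position 3.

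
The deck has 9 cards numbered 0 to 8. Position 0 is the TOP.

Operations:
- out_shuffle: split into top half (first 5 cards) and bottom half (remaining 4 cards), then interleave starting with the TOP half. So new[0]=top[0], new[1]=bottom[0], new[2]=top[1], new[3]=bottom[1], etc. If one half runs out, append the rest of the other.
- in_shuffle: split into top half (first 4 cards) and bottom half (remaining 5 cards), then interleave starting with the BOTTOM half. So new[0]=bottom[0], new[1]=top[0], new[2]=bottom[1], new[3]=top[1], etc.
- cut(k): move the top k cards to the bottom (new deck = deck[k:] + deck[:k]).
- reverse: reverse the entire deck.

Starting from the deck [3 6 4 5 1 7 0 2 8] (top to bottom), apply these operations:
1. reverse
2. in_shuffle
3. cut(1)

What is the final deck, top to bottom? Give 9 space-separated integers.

Answer: 8 5 2 4 0 6 7 3 1

Derivation:
After op 1 (reverse): [8 2 0 7 1 5 4 6 3]
After op 2 (in_shuffle): [1 8 5 2 4 0 6 7 3]
After op 3 (cut(1)): [8 5 2 4 0 6 7 3 1]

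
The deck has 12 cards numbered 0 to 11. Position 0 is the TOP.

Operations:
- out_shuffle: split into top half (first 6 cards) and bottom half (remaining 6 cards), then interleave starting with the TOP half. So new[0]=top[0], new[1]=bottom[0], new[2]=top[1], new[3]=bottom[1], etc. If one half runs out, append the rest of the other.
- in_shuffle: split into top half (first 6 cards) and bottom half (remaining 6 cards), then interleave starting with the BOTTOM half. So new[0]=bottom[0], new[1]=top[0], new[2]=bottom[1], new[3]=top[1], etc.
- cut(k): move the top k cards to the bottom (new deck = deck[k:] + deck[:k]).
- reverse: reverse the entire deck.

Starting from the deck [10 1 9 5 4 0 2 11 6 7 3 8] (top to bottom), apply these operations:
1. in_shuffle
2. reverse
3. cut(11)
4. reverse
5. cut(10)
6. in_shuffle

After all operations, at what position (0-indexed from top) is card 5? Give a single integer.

Answer: 4

Derivation:
After op 1 (in_shuffle): [2 10 11 1 6 9 7 5 3 4 8 0]
After op 2 (reverse): [0 8 4 3 5 7 9 6 1 11 10 2]
After op 3 (cut(11)): [2 0 8 4 3 5 7 9 6 1 11 10]
After op 4 (reverse): [10 11 1 6 9 7 5 3 4 8 0 2]
After op 5 (cut(10)): [0 2 10 11 1 6 9 7 5 3 4 8]
After op 6 (in_shuffle): [9 0 7 2 5 10 3 11 4 1 8 6]
Card 5 is at position 4.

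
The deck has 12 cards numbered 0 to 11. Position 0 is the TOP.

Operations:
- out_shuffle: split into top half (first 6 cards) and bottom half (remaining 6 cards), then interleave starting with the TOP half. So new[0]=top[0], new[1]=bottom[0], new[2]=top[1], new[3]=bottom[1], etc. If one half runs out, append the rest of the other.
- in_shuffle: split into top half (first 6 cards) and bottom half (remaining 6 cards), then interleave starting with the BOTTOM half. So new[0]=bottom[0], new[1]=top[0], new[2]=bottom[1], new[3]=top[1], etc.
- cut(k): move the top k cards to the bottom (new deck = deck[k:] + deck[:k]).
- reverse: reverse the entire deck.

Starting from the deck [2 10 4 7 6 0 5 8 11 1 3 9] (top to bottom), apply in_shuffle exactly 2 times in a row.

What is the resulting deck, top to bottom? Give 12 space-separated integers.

After op 1 (in_shuffle): [5 2 8 10 11 4 1 7 3 6 9 0]
After op 2 (in_shuffle): [1 5 7 2 3 8 6 10 9 11 0 4]

Answer: 1 5 7 2 3 8 6 10 9 11 0 4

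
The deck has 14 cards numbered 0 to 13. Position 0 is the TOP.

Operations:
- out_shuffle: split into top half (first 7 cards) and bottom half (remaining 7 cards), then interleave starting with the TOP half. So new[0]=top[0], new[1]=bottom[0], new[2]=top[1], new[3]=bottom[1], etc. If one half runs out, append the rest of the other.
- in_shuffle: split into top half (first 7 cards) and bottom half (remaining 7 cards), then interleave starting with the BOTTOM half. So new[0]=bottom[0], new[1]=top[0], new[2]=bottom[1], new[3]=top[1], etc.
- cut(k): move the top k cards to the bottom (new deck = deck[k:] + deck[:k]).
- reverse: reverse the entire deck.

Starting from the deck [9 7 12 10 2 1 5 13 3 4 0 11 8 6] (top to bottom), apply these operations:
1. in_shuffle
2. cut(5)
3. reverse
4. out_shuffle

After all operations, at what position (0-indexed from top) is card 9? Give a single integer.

After op 1 (in_shuffle): [13 9 3 7 4 12 0 10 11 2 8 1 6 5]
After op 2 (cut(5)): [12 0 10 11 2 8 1 6 5 13 9 3 7 4]
After op 3 (reverse): [4 7 3 9 13 5 6 1 8 2 11 10 0 12]
After op 4 (out_shuffle): [4 1 7 8 3 2 9 11 13 10 5 0 6 12]
Card 9 is at position 6.

Answer: 6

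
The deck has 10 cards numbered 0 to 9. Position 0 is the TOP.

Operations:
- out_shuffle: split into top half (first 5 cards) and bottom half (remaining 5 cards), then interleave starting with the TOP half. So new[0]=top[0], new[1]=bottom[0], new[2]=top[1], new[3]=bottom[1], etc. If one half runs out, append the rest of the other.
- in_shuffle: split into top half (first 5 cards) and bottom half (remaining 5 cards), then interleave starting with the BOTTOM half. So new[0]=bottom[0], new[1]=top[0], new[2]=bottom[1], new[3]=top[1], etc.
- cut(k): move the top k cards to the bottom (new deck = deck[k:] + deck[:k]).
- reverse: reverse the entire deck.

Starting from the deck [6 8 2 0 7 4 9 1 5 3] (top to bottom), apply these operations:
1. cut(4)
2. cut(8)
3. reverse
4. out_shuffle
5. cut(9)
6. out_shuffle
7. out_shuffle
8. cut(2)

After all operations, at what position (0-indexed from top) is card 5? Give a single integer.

Answer: 9

Derivation:
After op 1 (cut(4)): [7 4 9 1 5 3 6 8 2 0]
After op 2 (cut(8)): [2 0 7 4 9 1 5 3 6 8]
After op 3 (reverse): [8 6 3 5 1 9 4 7 0 2]
After op 4 (out_shuffle): [8 9 6 4 3 7 5 0 1 2]
After op 5 (cut(9)): [2 8 9 6 4 3 7 5 0 1]
After op 6 (out_shuffle): [2 3 8 7 9 5 6 0 4 1]
After op 7 (out_shuffle): [2 5 3 6 8 0 7 4 9 1]
After op 8 (cut(2)): [3 6 8 0 7 4 9 1 2 5]
Card 5 is at position 9.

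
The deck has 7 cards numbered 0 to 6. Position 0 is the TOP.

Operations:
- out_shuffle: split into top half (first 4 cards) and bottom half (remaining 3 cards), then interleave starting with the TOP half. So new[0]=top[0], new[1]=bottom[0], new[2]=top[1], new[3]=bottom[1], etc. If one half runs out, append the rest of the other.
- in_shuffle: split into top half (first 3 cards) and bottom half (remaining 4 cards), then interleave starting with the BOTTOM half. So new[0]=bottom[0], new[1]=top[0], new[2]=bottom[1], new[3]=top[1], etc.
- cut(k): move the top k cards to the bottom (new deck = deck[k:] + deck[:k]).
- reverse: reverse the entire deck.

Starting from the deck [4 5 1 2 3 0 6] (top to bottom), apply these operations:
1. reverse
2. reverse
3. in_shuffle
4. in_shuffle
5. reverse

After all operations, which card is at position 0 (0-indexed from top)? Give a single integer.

Answer: 6

Derivation:
After op 1 (reverse): [6 0 3 2 1 5 4]
After op 2 (reverse): [4 5 1 2 3 0 6]
After op 3 (in_shuffle): [2 4 3 5 0 1 6]
After op 4 (in_shuffle): [5 2 0 4 1 3 6]
After op 5 (reverse): [6 3 1 4 0 2 5]
Position 0: card 6.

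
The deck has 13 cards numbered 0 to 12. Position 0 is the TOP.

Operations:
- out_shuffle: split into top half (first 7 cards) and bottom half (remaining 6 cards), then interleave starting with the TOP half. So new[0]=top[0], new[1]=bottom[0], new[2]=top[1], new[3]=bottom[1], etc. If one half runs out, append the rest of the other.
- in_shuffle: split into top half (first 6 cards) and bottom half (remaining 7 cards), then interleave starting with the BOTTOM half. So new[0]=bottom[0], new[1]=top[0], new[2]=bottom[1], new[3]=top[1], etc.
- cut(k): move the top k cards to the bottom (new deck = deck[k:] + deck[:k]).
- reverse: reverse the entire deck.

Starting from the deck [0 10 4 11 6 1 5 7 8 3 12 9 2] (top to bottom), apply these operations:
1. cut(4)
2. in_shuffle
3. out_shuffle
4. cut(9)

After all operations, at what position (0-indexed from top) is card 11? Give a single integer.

Answer: 2

Derivation:
After op 1 (cut(4)): [6 1 5 7 8 3 12 9 2 0 10 4 11]
After op 2 (in_shuffle): [12 6 9 1 2 5 0 7 10 8 4 3 11]
After op 3 (out_shuffle): [12 7 6 10 9 8 1 4 2 3 5 11 0]
After op 4 (cut(9)): [3 5 11 0 12 7 6 10 9 8 1 4 2]
Card 11 is at position 2.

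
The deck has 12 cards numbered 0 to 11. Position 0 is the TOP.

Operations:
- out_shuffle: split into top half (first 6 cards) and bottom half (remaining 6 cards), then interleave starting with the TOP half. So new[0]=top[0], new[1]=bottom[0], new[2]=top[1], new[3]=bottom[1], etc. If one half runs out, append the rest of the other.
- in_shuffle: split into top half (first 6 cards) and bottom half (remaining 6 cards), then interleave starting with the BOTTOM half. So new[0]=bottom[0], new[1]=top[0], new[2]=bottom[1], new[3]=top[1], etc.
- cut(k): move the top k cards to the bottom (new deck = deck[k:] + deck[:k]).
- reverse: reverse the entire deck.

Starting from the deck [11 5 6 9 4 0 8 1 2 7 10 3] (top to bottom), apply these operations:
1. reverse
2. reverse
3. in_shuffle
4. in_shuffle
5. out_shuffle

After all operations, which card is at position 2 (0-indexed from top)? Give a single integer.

After op 1 (reverse): [3 10 7 2 1 8 0 4 9 6 5 11]
After op 2 (reverse): [11 5 6 9 4 0 8 1 2 7 10 3]
After op 3 (in_shuffle): [8 11 1 5 2 6 7 9 10 4 3 0]
After op 4 (in_shuffle): [7 8 9 11 10 1 4 5 3 2 0 6]
After op 5 (out_shuffle): [7 4 8 5 9 3 11 2 10 0 1 6]
Position 2: card 8.

Answer: 8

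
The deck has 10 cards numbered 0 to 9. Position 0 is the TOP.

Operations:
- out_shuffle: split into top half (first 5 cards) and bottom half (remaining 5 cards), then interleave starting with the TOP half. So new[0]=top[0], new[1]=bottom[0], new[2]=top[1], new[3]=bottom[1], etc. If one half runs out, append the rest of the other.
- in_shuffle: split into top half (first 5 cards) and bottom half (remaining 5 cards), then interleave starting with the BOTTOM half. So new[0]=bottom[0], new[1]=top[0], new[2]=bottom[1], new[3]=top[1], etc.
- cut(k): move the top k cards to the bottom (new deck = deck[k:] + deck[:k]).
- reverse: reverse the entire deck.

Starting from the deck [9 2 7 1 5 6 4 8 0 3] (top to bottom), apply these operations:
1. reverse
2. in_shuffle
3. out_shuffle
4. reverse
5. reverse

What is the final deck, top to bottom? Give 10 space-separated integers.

After op 1 (reverse): [3 0 8 4 6 5 1 7 2 9]
After op 2 (in_shuffle): [5 3 1 0 7 8 2 4 9 6]
After op 3 (out_shuffle): [5 8 3 2 1 4 0 9 7 6]
After op 4 (reverse): [6 7 9 0 4 1 2 3 8 5]
After op 5 (reverse): [5 8 3 2 1 4 0 9 7 6]

Answer: 5 8 3 2 1 4 0 9 7 6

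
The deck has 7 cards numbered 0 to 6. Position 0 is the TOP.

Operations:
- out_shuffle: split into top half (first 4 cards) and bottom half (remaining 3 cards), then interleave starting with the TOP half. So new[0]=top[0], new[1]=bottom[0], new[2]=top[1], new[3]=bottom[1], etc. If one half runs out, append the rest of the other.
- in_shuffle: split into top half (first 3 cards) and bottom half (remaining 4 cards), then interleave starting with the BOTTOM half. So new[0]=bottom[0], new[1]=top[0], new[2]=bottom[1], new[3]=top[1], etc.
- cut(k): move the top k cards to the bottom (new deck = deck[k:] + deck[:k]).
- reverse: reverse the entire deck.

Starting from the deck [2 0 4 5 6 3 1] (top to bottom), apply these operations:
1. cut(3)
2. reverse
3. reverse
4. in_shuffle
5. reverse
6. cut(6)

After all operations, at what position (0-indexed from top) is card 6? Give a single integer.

After op 1 (cut(3)): [5 6 3 1 2 0 4]
After op 2 (reverse): [4 0 2 1 3 6 5]
After op 3 (reverse): [5 6 3 1 2 0 4]
After op 4 (in_shuffle): [1 5 2 6 0 3 4]
After op 5 (reverse): [4 3 0 6 2 5 1]
After op 6 (cut(6)): [1 4 3 0 6 2 5]
Card 6 is at position 4.

Answer: 4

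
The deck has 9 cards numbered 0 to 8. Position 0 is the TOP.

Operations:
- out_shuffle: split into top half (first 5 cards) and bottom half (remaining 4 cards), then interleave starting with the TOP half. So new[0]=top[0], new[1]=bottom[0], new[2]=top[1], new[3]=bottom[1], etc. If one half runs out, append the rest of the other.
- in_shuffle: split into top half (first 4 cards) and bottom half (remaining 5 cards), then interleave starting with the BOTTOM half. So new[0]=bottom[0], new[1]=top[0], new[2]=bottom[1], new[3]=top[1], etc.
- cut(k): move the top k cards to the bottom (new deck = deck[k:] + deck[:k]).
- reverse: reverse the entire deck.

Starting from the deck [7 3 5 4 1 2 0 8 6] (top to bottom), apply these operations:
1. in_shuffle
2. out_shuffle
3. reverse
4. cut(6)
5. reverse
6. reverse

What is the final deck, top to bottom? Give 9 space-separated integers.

Answer: 7 5 1 0 6 3 4 2 8

Derivation:
After op 1 (in_shuffle): [1 7 2 3 0 5 8 4 6]
After op 2 (out_shuffle): [1 5 7 8 2 4 3 6 0]
After op 3 (reverse): [0 6 3 4 2 8 7 5 1]
After op 4 (cut(6)): [7 5 1 0 6 3 4 2 8]
After op 5 (reverse): [8 2 4 3 6 0 1 5 7]
After op 6 (reverse): [7 5 1 0 6 3 4 2 8]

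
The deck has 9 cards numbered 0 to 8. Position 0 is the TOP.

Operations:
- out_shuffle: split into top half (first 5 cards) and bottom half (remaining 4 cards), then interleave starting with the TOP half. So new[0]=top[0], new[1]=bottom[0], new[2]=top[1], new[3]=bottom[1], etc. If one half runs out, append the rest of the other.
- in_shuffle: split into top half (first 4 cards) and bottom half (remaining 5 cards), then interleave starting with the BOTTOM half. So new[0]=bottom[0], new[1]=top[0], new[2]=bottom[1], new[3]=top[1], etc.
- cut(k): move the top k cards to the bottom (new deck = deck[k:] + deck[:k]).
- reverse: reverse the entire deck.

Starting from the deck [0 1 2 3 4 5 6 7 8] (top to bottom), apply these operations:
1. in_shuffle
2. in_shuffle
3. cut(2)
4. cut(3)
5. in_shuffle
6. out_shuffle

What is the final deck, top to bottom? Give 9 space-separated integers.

Answer: 6 1 5 0 4 8 3 7 2

Derivation:
After op 1 (in_shuffle): [4 0 5 1 6 2 7 3 8]
After op 2 (in_shuffle): [6 4 2 0 7 5 3 1 8]
After op 3 (cut(2)): [2 0 7 5 3 1 8 6 4]
After op 4 (cut(3)): [5 3 1 8 6 4 2 0 7]
After op 5 (in_shuffle): [6 5 4 3 2 1 0 8 7]
After op 6 (out_shuffle): [6 1 5 0 4 8 3 7 2]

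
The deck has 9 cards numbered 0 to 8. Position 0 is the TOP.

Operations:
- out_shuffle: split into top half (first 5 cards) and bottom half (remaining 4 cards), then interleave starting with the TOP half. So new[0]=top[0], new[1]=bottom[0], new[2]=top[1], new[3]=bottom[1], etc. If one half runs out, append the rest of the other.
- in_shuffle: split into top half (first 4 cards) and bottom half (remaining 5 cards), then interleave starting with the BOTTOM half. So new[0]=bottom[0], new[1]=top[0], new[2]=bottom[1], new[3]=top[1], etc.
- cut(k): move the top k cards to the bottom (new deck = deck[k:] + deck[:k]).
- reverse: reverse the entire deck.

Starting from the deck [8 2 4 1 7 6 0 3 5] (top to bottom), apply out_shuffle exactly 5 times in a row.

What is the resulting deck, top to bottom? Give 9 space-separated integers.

After op 1 (out_shuffle): [8 6 2 0 4 3 1 5 7]
After op 2 (out_shuffle): [8 3 6 1 2 5 0 7 4]
After op 3 (out_shuffle): [8 5 3 0 6 7 1 4 2]
After op 4 (out_shuffle): [8 7 5 1 3 4 0 2 6]
After op 5 (out_shuffle): [8 4 7 0 5 2 1 6 3]

Answer: 8 4 7 0 5 2 1 6 3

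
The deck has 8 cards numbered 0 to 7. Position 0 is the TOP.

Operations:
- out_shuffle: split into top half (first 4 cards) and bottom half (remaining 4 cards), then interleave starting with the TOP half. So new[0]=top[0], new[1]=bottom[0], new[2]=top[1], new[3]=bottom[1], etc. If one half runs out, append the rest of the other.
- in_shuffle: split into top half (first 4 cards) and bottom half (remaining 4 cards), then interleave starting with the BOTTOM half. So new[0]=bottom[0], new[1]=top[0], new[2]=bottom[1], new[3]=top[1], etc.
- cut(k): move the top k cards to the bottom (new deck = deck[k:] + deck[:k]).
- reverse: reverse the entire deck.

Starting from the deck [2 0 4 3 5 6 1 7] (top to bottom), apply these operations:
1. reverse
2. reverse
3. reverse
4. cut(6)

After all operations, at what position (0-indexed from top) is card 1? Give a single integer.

Answer: 3

Derivation:
After op 1 (reverse): [7 1 6 5 3 4 0 2]
After op 2 (reverse): [2 0 4 3 5 6 1 7]
After op 3 (reverse): [7 1 6 5 3 4 0 2]
After op 4 (cut(6)): [0 2 7 1 6 5 3 4]
Card 1 is at position 3.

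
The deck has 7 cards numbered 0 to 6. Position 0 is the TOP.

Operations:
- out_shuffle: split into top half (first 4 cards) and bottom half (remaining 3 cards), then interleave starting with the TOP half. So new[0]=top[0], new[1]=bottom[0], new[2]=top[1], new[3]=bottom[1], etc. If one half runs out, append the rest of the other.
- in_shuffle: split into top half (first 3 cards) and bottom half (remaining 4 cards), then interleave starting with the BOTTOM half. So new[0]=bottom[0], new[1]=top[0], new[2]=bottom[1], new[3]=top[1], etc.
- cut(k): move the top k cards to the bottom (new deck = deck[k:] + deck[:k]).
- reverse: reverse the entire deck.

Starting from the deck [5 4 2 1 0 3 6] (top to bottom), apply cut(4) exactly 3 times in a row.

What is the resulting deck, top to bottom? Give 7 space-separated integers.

After op 1 (cut(4)): [0 3 6 5 4 2 1]
After op 2 (cut(4)): [4 2 1 0 3 6 5]
After op 3 (cut(4)): [3 6 5 4 2 1 0]

Answer: 3 6 5 4 2 1 0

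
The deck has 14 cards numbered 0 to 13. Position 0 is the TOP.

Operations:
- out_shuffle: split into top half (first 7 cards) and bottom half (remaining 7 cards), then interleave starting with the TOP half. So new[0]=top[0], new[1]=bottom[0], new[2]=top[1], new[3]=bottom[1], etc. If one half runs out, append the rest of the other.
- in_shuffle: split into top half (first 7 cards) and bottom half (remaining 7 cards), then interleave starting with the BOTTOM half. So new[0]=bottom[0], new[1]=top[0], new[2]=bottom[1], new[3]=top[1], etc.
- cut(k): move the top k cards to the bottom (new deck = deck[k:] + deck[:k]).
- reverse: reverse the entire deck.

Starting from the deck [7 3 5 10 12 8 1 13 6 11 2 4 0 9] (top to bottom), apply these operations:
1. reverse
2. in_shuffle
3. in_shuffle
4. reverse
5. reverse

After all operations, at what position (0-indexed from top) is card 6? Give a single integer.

Answer: 8

Derivation:
After op 1 (reverse): [9 0 4 2 11 6 13 1 8 12 10 5 3 7]
After op 2 (in_shuffle): [1 9 8 0 12 4 10 2 5 11 3 6 7 13]
After op 3 (in_shuffle): [2 1 5 9 11 8 3 0 6 12 7 4 13 10]
After op 4 (reverse): [10 13 4 7 12 6 0 3 8 11 9 5 1 2]
After op 5 (reverse): [2 1 5 9 11 8 3 0 6 12 7 4 13 10]
Card 6 is at position 8.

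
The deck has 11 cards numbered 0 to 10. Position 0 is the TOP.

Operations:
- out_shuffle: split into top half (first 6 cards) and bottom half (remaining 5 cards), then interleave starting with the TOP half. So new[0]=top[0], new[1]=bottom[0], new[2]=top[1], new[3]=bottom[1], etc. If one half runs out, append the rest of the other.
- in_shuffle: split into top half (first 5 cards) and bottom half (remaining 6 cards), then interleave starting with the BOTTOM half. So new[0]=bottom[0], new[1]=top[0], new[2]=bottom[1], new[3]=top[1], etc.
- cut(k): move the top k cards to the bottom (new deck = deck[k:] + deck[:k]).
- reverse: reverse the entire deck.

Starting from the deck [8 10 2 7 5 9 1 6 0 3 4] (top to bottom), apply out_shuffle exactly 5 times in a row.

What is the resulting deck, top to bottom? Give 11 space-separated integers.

Answer: 8 4 3 0 6 1 9 5 7 2 10

Derivation:
After op 1 (out_shuffle): [8 1 10 6 2 0 7 3 5 4 9]
After op 2 (out_shuffle): [8 7 1 3 10 5 6 4 2 9 0]
After op 3 (out_shuffle): [8 6 7 4 1 2 3 9 10 0 5]
After op 4 (out_shuffle): [8 3 6 9 7 10 4 0 1 5 2]
After op 5 (out_shuffle): [8 4 3 0 6 1 9 5 7 2 10]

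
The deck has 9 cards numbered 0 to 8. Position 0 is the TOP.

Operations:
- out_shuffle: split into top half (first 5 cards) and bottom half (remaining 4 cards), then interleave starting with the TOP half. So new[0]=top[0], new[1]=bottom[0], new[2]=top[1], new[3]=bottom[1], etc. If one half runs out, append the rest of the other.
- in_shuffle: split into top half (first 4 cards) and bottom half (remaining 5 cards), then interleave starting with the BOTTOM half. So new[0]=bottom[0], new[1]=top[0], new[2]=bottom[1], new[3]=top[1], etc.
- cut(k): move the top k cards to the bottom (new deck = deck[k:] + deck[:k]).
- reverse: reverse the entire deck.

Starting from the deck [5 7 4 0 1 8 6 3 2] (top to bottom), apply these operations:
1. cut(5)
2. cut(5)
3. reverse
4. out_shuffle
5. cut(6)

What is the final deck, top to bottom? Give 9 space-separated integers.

Answer: 6 7 8 5 1 2 0 3 4

Derivation:
After op 1 (cut(5)): [8 6 3 2 5 7 4 0 1]
After op 2 (cut(5)): [7 4 0 1 8 6 3 2 5]
After op 3 (reverse): [5 2 3 6 8 1 0 4 7]
After op 4 (out_shuffle): [5 1 2 0 3 4 6 7 8]
After op 5 (cut(6)): [6 7 8 5 1 2 0 3 4]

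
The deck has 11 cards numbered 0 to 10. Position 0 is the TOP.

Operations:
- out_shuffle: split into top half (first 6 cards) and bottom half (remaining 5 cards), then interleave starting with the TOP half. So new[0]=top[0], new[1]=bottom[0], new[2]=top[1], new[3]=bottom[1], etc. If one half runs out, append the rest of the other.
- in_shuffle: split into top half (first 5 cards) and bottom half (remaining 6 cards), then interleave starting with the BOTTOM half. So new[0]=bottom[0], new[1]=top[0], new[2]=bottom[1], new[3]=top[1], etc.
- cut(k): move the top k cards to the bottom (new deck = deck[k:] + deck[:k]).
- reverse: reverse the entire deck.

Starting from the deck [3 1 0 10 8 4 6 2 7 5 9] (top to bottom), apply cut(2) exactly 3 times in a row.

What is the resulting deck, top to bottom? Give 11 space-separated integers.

Answer: 6 2 7 5 9 3 1 0 10 8 4

Derivation:
After op 1 (cut(2)): [0 10 8 4 6 2 7 5 9 3 1]
After op 2 (cut(2)): [8 4 6 2 7 5 9 3 1 0 10]
After op 3 (cut(2)): [6 2 7 5 9 3 1 0 10 8 4]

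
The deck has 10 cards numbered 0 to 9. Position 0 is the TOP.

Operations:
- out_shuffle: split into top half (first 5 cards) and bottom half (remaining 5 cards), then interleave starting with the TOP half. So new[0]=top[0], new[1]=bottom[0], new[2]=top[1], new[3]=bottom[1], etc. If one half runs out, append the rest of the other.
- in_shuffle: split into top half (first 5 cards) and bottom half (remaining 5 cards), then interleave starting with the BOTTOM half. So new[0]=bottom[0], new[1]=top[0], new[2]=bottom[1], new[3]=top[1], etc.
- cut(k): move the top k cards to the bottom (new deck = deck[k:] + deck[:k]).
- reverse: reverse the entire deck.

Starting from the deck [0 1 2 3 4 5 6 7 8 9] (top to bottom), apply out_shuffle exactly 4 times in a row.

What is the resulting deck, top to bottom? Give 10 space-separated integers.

After op 1 (out_shuffle): [0 5 1 6 2 7 3 8 4 9]
After op 2 (out_shuffle): [0 7 5 3 1 8 6 4 2 9]
After op 3 (out_shuffle): [0 8 7 6 5 4 3 2 1 9]
After op 4 (out_shuffle): [0 4 8 3 7 2 6 1 5 9]

Answer: 0 4 8 3 7 2 6 1 5 9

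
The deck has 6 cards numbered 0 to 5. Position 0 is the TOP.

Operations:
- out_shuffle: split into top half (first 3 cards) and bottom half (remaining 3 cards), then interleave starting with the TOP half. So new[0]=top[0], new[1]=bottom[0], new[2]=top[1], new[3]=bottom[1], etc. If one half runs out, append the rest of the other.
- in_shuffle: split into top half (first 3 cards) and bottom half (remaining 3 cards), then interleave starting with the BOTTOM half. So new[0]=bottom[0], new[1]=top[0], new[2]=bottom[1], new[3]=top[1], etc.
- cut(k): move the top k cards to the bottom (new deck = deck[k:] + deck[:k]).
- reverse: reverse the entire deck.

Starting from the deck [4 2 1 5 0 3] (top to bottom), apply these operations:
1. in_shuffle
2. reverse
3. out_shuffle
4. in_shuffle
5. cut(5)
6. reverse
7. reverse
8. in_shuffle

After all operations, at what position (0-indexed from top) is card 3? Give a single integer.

After op 1 (in_shuffle): [5 4 0 2 3 1]
After op 2 (reverse): [1 3 2 0 4 5]
After op 3 (out_shuffle): [1 0 3 4 2 5]
After op 4 (in_shuffle): [4 1 2 0 5 3]
After op 5 (cut(5)): [3 4 1 2 0 5]
After op 6 (reverse): [5 0 2 1 4 3]
After op 7 (reverse): [3 4 1 2 0 5]
After op 8 (in_shuffle): [2 3 0 4 5 1]
Card 3 is at position 1.

Answer: 1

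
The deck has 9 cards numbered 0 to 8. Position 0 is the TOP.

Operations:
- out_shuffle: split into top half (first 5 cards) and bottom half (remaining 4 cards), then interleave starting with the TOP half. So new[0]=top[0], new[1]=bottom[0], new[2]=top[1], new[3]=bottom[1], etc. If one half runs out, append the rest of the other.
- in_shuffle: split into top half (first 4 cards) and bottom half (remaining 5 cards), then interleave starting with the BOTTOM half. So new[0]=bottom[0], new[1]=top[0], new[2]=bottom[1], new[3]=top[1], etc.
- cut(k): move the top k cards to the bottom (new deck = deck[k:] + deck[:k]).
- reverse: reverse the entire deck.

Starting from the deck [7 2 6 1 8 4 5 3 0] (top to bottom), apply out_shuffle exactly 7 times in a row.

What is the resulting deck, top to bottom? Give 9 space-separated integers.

After op 1 (out_shuffle): [7 4 2 5 6 3 1 0 8]
After op 2 (out_shuffle): [7 3 4 1 2 0 5 8 6]
After op 3 (out_shuffle): [7 0 3 5 4 8 1 6 2]
After op 4 (out_shuffle): [7 8 0 1 3 6 5 2 4]
After op 5 (out_shuffle): [7 6 8 5 0 2 1 4 3]
After op 6 (out_shuffle): [7 2 6 1 8 4 5 3 0]
After op 7 (out_shuffle): [7 4 2 5 6 3 1 0 8]

Answer: 7 4 2 5 6 3 1 0 8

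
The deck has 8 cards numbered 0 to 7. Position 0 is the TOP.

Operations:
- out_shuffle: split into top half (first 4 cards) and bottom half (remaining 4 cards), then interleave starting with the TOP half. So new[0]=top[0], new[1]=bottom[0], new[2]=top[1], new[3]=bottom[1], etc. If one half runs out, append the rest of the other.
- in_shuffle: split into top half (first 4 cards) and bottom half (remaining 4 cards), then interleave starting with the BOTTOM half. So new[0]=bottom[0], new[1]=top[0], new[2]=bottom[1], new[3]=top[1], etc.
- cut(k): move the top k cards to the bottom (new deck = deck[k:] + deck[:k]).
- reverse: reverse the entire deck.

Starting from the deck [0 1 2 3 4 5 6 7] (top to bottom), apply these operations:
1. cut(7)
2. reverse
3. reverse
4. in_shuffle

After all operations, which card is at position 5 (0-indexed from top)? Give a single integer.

After op 1 (cut(7)): [7 0 1 2 3 4 5 6]
After op 2 (reverse): [6 5 4 3 2 1 0 7]
After op 3 (reverse): [7 0 1 2 3 4 5 6]
After op 4 (in_shuffle): [3 7 4 0 5 1 6 2]
Position 5: card 1.

Answer: 1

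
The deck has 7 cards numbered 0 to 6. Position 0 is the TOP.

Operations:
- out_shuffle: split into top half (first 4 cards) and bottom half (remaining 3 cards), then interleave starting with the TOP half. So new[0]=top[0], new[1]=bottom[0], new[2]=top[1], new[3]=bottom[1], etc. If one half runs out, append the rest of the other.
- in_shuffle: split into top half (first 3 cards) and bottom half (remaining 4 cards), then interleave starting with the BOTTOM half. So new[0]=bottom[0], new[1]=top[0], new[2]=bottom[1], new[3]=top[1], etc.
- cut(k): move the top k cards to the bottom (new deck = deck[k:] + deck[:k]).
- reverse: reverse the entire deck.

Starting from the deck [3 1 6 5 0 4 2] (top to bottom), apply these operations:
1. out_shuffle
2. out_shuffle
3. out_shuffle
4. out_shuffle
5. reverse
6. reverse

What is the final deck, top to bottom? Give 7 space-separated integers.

Answer: 3 0 1 4 6 2 5

Derivation:
After op 1 (out_shuffle): [3 0 1 4 6 2 5]
After op 2 (out_shuffle): [3 6 0 2 1 5 4]
After op 3 (out_shuffle): [3 1 6 5 0 4 2]
After op 4 (out_shuffle): [3 0 1 4 6 2 5]
After op 5 (reverse): [5 2 6 4 1 0 3]
After op 6 (reverse): [3 0 1 4 6 2 5]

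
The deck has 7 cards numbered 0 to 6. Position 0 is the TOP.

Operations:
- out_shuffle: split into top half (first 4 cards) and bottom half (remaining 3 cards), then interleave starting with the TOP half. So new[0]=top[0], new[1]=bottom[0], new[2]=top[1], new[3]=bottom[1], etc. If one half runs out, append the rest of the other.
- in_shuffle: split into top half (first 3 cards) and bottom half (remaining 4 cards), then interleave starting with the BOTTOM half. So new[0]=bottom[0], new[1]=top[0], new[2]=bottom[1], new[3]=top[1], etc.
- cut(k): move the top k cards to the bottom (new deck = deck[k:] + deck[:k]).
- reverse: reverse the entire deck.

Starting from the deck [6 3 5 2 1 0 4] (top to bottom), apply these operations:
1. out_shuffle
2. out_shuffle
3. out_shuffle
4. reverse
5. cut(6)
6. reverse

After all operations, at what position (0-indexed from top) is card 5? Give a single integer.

After op 1 (out_shuffle): [6 1 3 0 5 4 2]
After op 2 (out_shuffle): [6 5 1 4 3 2 0]
After op 3 (out_shuffle): [6 3 5 2 1 0 4]
After op 4 (reverse): [4 0 1 2 5 3 6]
After op 5 (cut(6)): [6 4 0 1 2 5 3]
After op 6 (reverse): [3 5 2 1 0 4 6]
Card 5 is at position 1.

Answer: 1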